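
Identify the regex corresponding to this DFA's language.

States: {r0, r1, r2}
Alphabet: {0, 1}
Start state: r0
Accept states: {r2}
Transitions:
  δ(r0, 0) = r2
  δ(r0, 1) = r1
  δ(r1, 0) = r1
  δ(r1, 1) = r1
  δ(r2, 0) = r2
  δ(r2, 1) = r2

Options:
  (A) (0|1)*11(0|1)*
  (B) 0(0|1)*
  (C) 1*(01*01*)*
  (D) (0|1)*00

Check each option against the DFA on short strings; one disagreement eliminates an option:
  (A) (0|1)*11(0|1)*: on '0' the DFA goes r0 → r2 and accepts (r2 ∈ Accept), but the regex does not match it → eliminate
  (B) 0(0|1)*: agrees with the DFA on every string of length ≤ 6
  (C) 1*(01*01*)*: on ε the DFA stays in r0 and rejects (r0 ∉ Accept), but the regex matches it → eliminate
  (D) (0|1)*00: on '0' the DFA goes r0 → r2 and accepts (r2 ∈ Accept), but the regex does not match it → eliminate
Only (B) is consistent with the DFA.
(B) 0(0|1)*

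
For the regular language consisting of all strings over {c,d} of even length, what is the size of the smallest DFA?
By Myhill–Nerode, count the distinguishable equivalence classes: two classes — parity of the length.
2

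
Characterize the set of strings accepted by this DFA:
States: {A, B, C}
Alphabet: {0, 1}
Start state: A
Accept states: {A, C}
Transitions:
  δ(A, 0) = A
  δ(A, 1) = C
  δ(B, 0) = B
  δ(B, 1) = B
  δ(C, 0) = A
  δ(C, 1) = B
Testing a few strings:
  '100' → accept
  '1' → accept
  '10' → accept
  '0' → accept
State roles: A=last symbol not 1 (ok); B=saw 11 (dead); C=last symbol 1 (ok)
All binary strings with no two consecutive 1's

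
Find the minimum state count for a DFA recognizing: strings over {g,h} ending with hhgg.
By Myhill–Nerode, count the distinguishable equivalence classes: 5 classes — one per longest suffix of the input that is a prefix of 'hhgg' (lengths 0 through 4); only the length-4 class is accepting.
5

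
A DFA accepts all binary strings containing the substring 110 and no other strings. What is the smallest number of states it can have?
By Myhill–Nerode, count the distinguishable equivalence classes: 4 classes — one per longest suffix of the input that is a prefix of '110' (lengths 0 through 2), plus an absorbing 'already seen 110' class.
4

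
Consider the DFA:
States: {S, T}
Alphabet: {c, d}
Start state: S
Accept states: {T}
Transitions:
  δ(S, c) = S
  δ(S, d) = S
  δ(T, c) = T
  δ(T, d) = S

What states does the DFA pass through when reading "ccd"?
read 'c': S → S
  read 'c': S → S
  read 'd': S → S
S -> S -> S -> S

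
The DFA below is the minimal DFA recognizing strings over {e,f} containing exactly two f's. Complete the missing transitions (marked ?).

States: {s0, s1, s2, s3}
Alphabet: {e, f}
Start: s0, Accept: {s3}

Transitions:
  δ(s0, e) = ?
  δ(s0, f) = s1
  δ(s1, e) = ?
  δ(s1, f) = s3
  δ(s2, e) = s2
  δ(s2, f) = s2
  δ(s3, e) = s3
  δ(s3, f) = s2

From the language and accept set, identify what each state tracks — s0: zero f's; s1: one f; s2: ≥ three f's (dead); s3: two f's.
Each missing δ(q, a) is the state matching the new tracked value after reading a.
δ(s0, e) = s0; δ(s1, e) = s1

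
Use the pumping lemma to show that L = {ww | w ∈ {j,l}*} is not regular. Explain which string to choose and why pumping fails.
Assume L is regular with pumping length p. Idea: pumping the leading j-block breaks the equality of the two halves.
Choose s = j^p l j^p l ∈ L (with w = j^p l). |s| = 2p+2 ≥ p. By the pumping lemma, s = xyz with |xy| ≤ p, |y| > 0, so y = j^k with k ≥ 1, in the first j-block. Then xy²z = j^(p+k) l j^p l, of length 2p+2+k. If k is odd this length is odd, so it cannot be of the form ww. If k is even, each half has length p+1+k/2 ≤ p+k, so the first half lies entirely inside the leading j-block and contains no l, while the second half ends in l; the halves differ. Either way xy²z ∉ L.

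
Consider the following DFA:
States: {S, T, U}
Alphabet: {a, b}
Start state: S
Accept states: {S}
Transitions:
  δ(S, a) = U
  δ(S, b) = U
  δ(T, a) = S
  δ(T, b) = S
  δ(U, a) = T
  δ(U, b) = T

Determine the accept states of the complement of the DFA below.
Complement accept states = All states \ Original accept states
= {S, T, U} \ {S}
{T, U}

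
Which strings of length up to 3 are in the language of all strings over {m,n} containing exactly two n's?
nn, mnn, nmn, nnm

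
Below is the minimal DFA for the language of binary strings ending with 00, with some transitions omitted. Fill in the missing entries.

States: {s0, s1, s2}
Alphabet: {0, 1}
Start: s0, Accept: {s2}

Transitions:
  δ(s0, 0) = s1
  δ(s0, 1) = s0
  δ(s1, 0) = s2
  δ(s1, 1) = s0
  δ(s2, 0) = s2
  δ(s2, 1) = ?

From the language and accept set, identify what each state tracks — s0: last symbol not 0; s1: one trailing 0; s2: two trailing 0's.
Each missing δ(q, a) is the state matching the new tracked value after reading a.
δ(s2, 1) = s0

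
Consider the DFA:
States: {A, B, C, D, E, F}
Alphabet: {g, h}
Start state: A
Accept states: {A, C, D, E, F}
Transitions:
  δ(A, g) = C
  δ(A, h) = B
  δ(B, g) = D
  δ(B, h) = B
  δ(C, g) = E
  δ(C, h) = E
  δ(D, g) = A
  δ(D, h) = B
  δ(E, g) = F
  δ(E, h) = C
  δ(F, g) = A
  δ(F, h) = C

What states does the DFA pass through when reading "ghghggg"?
read 'g': A → C
  read 'h': C → E
  read 'g': E → F
  read 'h': F → C
  read 'g': C → E
  read 'g': E → F
  read 'g': F → A
A -> C -> E -> F -> C -> E -> F -> A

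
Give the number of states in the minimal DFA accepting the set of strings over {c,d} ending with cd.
By Myhill–Nerode, count the distinguishable equivalence classes: 3 classes — one per longest suffix of the input that is a prefix of 'cd' (lengths 0 through 2); only the length-2 class is accepting.
3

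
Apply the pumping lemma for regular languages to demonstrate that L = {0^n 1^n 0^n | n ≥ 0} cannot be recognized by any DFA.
Assume L is regular with pumping length p. Idea: pumping the first 0-block unbalances it against the other two.
Choose s = 0^p 1^p 0^p ∈ L (|s| = 3p ≥ p). By the pumping lemma, s = xyz with |xy| ≤ p, |y| > 0, so y = 0^k with k ≥ 1, inside the first 0-block. Then xy²z = 0^(p+k) 1^p 0^p. The first block has length p+k ≠ p, so the three block lengths are no longer equal and xy²z ∉ L.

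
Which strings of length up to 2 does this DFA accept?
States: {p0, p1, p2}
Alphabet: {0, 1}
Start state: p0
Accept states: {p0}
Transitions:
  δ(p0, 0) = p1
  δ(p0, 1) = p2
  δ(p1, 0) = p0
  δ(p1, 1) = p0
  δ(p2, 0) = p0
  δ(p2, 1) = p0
ε, 00, 01, 10, 11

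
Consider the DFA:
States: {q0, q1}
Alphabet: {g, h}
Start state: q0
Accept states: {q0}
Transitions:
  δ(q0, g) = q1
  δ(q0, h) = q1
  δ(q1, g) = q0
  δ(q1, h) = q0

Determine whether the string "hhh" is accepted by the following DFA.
Processing string "hhh":
  q0 --h--> q1
  q1 --h--> q0
  q0 --h--> q1
Final state: q1
Accept states: {q0}
No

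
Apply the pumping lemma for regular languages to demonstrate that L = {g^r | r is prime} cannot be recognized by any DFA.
Assume L is regular with pumping length p. Idea: pumping by a suitable count produces a composite length.
Let q be a prime with q ≥ p and choose s = g^q ∈ L. By the pumping lemma, s = xyz with |xy| ≤ p, |y| = k ≥ 1. Take i = q+1: |xy^(q+1)z| = q + q·k = q(1+k). Since q ≥ 2 and 1+k ≥ 2, q(1+k) is composite, so xy^(q+1)z ∉ L.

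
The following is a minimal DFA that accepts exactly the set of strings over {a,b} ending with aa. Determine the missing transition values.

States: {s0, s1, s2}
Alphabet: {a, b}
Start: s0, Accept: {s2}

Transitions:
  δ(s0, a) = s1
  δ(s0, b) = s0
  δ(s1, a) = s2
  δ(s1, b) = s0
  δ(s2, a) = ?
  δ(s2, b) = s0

From the language and accept set, identify what each state tracks — s0: last symbol not a; s1: one trailing a; s2: two trailing a's.
Each missing δ(q, a) is the state matching the new tracked value after reading a.
δ(s2, a) = s2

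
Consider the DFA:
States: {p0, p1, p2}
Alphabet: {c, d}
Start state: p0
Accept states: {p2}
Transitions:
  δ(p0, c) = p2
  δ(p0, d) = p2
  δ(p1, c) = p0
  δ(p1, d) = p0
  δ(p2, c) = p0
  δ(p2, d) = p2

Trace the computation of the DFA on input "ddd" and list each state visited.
read 'd': p0 → p2
  read 'd': p2 → p2
  read 'd': p2 → p2
p0 -> p2 -> p2 -> p2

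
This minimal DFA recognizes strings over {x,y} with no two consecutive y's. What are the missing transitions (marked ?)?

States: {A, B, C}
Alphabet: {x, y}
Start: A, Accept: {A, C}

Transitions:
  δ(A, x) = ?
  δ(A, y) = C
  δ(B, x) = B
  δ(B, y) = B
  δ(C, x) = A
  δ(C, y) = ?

From the language and accept set, identify what each state tracks — A: last symbol not y (ok); B: saw yy (dead); C: last symbol y (ok).
Each missing δ(q, a) is the state matching the new tracked value after reading a.
δ(A, x) = A; δ(C, y) = B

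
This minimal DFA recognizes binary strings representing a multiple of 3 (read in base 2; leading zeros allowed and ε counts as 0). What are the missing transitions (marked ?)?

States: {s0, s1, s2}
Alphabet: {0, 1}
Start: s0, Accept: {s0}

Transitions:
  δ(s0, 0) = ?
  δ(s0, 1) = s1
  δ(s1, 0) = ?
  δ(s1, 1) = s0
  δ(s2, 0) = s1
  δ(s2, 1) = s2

From the language and accept set, identify what each state tracks — s0: value ≡ 0 (mod 3); s1: value ≡ 1 (mod 3); s2: value ≡ 2 (mod 3).
Each missing δ(q, a) is the state matching the new tracked value after reading a.
δ(s0, 0) = s0; δ(s1, 0) = s2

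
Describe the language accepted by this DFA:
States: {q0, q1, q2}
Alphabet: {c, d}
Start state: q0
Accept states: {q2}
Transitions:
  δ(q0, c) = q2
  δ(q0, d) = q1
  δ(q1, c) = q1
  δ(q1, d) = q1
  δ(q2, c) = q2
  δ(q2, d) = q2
Testing a few strings:
  'cd' → accept
  'cdd' → accept
  'd' → reject
  'c' → accept
State roles: q0=no input read; q1=started with d (dead); q2=started with c
All strings over {c,d} starting with c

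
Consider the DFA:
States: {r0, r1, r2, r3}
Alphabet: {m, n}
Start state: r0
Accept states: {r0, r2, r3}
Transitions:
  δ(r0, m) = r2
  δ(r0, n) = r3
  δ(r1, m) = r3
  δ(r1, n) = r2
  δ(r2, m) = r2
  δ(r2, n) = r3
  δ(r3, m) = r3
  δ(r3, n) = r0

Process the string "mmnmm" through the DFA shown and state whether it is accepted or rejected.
Processing string "mmnmm":
  r0 --m--> r2
  r2 --m--> r2
  r2 --n--> r3
  r3 --m--> r3
  r3 --m--> r3
Final state: r3
Accept states: {r0, r2, r3}
Yes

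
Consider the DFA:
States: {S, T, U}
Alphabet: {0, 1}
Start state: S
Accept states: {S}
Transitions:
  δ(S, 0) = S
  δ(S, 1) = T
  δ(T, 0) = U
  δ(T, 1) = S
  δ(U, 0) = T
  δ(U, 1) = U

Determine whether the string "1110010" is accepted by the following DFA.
Processing string "1110010":
  S --1--> T
  T --1--> S
  S --1--> T
  T --0--> U
  U --0--> T
  T --1--> S
  S --0--> S
Final state: S
Accept states: {S}
Yes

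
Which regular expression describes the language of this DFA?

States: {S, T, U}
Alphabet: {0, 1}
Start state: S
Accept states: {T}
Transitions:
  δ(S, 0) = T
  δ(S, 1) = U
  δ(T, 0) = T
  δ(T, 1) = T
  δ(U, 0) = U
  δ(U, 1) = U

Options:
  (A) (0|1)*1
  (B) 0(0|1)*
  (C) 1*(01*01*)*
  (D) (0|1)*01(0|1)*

Check each option against the DFA on short strings; one disagreement eliminates an option:
  (A) (0|1)*1: on '0' the DFA goes S → T and accepts (T ∈ Accept), but the regex does not match it → eliminate
  (B) 0(0|1)*: agrees with the DFA on every string of length ≤ 6
  (C) 1*(01*01*)*: on ε the DFA stays in S and rejects (S ∉ Accept), but the regex matches it → eliminate
  (D) (0|1)*01(0|1)*: on '0' the DFA goes S → T and accepts (T ∈ Accept), but the regex does not match it → eliminate
Only (B) is consistent with the DFA.
(B) 0(0|1)*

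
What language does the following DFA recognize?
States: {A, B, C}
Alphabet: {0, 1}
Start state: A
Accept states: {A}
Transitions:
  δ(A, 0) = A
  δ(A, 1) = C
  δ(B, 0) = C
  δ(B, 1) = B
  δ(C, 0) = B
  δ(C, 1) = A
Testing a few strings:
  '0110' → accept
  '00' → accept
  '11' → accept
  '010' → reject
State roles: A=value ≡ 0 (mod 3); B=value ≡ 2 (mod 3); C=value ≡ 1 (mod 3)
All binary strings representing a multiple of 3 (read in base 2; leading zeros allowed and ε counts as 0)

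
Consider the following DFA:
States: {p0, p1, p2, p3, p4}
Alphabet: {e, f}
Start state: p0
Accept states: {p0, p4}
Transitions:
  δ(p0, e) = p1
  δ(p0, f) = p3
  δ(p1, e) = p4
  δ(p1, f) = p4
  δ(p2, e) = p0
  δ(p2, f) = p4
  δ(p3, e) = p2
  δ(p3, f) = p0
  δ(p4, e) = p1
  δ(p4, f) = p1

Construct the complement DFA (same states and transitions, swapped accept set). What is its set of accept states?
Complement accept states = All states \ Original accept states
= {p0, p1, p2, p3, p4} \ {p0, p4}
{p1, p2, p3}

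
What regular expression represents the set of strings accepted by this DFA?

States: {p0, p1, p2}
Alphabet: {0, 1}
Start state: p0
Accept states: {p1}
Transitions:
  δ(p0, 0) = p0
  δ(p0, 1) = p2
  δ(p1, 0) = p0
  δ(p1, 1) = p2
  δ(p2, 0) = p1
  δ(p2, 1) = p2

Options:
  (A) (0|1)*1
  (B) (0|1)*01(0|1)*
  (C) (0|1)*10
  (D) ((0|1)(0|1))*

Check each option against the DFA on short strings; one disagreement eliminates an option:
  (A) (0|1)*1: on '1' the DFA goes p0 → p2 and rejects (p2 ∉ Accept), but the regex matches it → eliminate
  (B) (0|1)*01(0|1)*: on '01' the DFA goes p0 → p0 → p2 and rejects (p2 ∉ Accept), but the regex matches it → eliminate
  (C) (0|1)*10: agrees with the DFA on every string of length ≤ 6
  (D) ((0|1)(0|1))*: on ε the DFA stays in p0 and rejects (p0 ∉ Accept), but the regex matches it → eliminate
Only (C) is consistent with the DFA.
(C) (0|1)*10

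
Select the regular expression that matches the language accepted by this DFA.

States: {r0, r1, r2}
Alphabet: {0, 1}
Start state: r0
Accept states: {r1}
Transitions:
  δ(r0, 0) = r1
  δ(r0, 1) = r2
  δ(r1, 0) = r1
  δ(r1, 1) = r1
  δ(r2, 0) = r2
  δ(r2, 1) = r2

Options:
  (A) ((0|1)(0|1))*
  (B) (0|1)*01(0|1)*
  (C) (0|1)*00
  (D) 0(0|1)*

Check each option against the DFA on short strings; one disagreement eliminates an option:
  (A) ((0|1)(0|1))*: on ε the DFA stays in r0 and rejects (r0 ∉ Accept), but the regex matches it → eliminate
  (B) (0|1)*01(0|1)*: on '0' the DFA goes r0 → r1 and accepts (r1 ∈ Accept), but the regex does not match it → eliminate
  (C) (0|1)*00: on '0' the DFA goes r0 → r1 and accepts (r1 ∈ Accept), but the regex does not match it → eliminate
  (D) 0(0|1)*: agrees with the DFA on every string of length ≤ 6
Only (D) is consistent with the DFA.
(D) 0(0|1)*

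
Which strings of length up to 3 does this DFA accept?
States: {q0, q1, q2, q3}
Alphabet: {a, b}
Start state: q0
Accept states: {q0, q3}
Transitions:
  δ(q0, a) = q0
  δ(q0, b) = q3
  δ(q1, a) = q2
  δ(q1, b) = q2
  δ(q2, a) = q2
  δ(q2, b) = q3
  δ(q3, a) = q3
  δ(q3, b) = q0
ε, a, b, aa, ab, ba, bb, aaa, aab, aba, abb, baa, bab, bba, bbb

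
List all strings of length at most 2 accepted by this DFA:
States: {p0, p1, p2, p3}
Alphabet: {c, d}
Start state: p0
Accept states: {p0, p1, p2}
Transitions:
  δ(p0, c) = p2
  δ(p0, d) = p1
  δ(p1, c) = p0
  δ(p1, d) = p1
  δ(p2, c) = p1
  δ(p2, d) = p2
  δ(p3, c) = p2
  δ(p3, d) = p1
ε, c, d, cc, cd, dc, dd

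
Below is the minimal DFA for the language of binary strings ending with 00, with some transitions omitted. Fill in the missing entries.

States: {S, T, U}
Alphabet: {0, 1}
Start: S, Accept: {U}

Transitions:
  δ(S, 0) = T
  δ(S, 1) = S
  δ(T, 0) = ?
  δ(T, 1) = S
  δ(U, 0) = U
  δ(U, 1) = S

From the language and accept set, identify what each state tracks — S: last symbol not 0; T: one trailing 0; U: two trailing 0's.
Each missing δ(q, a) is the state matching the new tracked value after reading a.
δ(T, 0) = U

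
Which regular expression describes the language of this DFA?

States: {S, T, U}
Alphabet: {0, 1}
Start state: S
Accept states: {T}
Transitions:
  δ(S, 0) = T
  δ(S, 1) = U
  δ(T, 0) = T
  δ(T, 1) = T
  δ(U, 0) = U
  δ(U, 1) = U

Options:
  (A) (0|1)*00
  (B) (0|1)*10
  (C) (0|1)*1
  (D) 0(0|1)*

Check each option against the DFA on short strings; one disagreement eliminates an option:
  (A) (0|1)*00: on '0' the DFA goes S → T and accepts (T ∈ Accept), but the regex does not match it → eliminate
  (B) (0|1)*10: on '0' the DFA goes S → T and accepts (T ∈ Accept), but the regex does not match it → eliminate
  (C) (0|1)*1: on '0' the DFA goes S → T and accepts (T ∈ Accept), but the regex does not match it → eliminate
  (D) 0(0|1)*: agrees with the DFA on every string of length ≤ 6
Only (D) is consistent with the DFA.
(D) 0(0|1)*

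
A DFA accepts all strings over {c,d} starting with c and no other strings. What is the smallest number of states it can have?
By Myhill–Nerode, count the distinguishable equivalence classes: three classes — empty / started with c / started with d (dead).
3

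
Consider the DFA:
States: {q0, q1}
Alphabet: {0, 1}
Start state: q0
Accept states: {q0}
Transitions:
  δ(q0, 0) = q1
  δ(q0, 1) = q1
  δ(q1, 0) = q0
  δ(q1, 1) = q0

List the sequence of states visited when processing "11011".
read '1': q0 → q1
  read '1': q1 → q0
  read '0': q0 → q1
  read '1': q1 → q0
  read '1': q0 → q1
q0 -> q1 -> q0 -> q1 -> q0 -> q1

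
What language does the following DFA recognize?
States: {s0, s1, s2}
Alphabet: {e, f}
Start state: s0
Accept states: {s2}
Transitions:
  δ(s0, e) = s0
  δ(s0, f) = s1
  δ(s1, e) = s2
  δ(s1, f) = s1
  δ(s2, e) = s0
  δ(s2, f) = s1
Testing a few strings:
  'efff' → reject
  'ffef' → reject
  'eef' → reject
  'ef' → reject
State roles: s0=no suffix match; s1=one trailing f; s2=suffix is fe
All strings over {e,f} ending with fe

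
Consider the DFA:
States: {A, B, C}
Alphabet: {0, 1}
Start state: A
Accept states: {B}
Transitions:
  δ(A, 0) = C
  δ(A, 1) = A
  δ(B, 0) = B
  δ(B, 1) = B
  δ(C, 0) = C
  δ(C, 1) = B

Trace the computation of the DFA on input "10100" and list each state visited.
read '1': A → A
  read '0': A → C
  read '1': C → B
  read '0': B → B
  read '0': B → B
A -> A -> C -> B -> B -> B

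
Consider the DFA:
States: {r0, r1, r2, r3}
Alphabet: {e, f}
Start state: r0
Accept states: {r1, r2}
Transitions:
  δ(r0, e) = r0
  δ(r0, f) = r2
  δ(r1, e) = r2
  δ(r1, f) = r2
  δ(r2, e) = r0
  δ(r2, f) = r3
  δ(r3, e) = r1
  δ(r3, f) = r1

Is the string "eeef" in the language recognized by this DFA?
Processing string "eeef":
  r0 --e--> r0
  r0 --e--> r0
  r0 --e--> r0
  r0 --f--> r2
Final state: r2
Accept states: {r1, r2}
Yes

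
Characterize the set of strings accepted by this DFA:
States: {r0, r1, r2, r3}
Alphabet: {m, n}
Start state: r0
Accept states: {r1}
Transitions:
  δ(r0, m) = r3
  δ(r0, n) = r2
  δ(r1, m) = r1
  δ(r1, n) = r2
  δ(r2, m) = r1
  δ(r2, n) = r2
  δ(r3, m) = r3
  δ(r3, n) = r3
Testing a few strings:
  'nnnn' → reject
  'mm' → reject
  'nmmn' → reject
  'mmn' → reject
State roles: r0=no input read; r1=started with n, last symbol m; r2=started with n, last symbol n; r3=started with m (dead)
All strings over {m,n} that start with n and end with m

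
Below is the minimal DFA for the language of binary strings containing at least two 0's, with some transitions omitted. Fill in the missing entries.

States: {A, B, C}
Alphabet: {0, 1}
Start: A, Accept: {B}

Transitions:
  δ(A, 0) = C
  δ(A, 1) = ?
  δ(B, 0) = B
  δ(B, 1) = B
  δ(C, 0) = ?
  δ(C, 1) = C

From the language and accept set, identify what each state tracks — A: zero 0's seen; B: ≥ two 0's seen; C: one 0 seen.
Each missing δ(q, a) is the state matching the new tracked value after reading a.
δ(A, 1) = A; δ(C, 0) = B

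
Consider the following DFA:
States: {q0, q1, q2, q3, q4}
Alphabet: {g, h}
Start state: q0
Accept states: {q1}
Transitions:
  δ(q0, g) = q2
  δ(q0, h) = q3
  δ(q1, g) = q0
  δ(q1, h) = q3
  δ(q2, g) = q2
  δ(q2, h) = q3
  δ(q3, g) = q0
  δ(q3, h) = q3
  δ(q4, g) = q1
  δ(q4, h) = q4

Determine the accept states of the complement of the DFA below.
Complement accept states = All states \ Original accept states
= {q0, q1, q2, q3, q4} \ {q1}
{q0, q2, q3, q4}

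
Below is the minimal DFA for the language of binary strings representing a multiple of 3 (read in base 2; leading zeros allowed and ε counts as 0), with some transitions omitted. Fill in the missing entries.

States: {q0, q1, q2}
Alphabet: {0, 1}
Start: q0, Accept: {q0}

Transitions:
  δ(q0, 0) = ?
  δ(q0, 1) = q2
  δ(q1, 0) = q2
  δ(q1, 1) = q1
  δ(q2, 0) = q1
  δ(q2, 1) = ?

From the language and accept set, identify what each state tracks — q0: value ≡ 0 (mod 3); q1: value ≡ 2 (mod 3); q2: value ≡ 1 (mod 3).
Each missing δ(q, a) is the state matching the new tracked value after reading a.
δ(q0, 0) = q0; δ(q2, 1) = q0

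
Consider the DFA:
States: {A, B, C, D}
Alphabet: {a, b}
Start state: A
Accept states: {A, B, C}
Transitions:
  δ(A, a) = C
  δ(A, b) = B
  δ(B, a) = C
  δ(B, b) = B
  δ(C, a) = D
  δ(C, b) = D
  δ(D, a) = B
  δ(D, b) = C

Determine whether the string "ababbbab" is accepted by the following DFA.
Processing string "ababbbab":
  A --a--> C
  C --b--> D
  D --a--> B
  B --b--> B
  B --b--> B
  B --b--> B
  B --a--> C
  C --b--> D
Final state: D
Accept states: {A, B, C}
No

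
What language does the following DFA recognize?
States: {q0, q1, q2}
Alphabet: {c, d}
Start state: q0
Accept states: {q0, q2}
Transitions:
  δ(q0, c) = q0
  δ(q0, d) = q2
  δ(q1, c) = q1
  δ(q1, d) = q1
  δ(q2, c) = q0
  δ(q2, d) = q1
Testing a few strings:
  'd' → accept
  'dd' → reject
  'cdd' → reject
  'dcc' → accept
State roles: q0=last symbol not d (ok); q1=saw dd (dead); q2=last symbol d (ok)
All strings over {c,d} with no two consecutive d's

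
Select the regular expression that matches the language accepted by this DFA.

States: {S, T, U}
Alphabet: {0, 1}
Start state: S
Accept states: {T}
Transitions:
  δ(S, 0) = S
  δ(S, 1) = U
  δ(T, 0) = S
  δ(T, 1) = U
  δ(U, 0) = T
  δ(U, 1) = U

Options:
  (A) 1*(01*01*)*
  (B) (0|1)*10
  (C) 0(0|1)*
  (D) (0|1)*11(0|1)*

Check each option against the DFA on short strings; one disagreement eliminates an option:
  (A) 1*(01*01*)*: on ε the DFA stays in S and rejects (S ∉ Accept), but the regex matches it → eliminate
  (B) (0|1)*10: agrees with the DFA on every string of length ≤ 6
  (C) 0(0|1)*: on '0' the DFA goes S → S and rejects (S ∉ Accept), but the regex matches it → eliminate
  (D) (0|1)*11(0|1)*: on '10' the DFA goes S → U → T and accepts (T ∈ Accept), but the regex does not match it → eliminate
Only (B) is consistent with the DFA.
(B) (0|1)*10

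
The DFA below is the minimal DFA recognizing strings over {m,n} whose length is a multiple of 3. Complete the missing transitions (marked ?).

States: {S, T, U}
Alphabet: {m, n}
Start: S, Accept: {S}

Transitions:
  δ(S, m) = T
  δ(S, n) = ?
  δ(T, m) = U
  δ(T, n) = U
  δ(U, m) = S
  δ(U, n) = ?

From the language and accept set, identify what each state tracks — S: length ≡ 0 (mod 3); T: length ≡ 1 (mod 3); U: length ≡ 2 (mod 3).
Each missing δ(q, a) is the state matching the new tracked value after reading a.
δ(S, n) = T; δ(U, n) = S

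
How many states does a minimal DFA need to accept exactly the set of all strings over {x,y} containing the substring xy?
By Myhill–Nerode, count the distinguishable equivalence classes: 3 classes — one per longest suffix of the input that is a prefix of 'xy' (lengths 0 through 1), plus an absorbing 'already seen xy' class.
3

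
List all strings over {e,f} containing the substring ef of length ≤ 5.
ef, eef, efe, eff, fef, eeef, eefe, eeff, efee, efef, effe, efff, feef, fefe, feff, ffef, eeeef, eeefe, eeeff, eefee, eefef, eeffe, eefff, efeee, efeef, efefe, efeff, effee, effef, efffe, effff, feeef, feefe, feeff, fefee, fefef, feffe, fefff, ffeef, ffefe, ffeff, fffef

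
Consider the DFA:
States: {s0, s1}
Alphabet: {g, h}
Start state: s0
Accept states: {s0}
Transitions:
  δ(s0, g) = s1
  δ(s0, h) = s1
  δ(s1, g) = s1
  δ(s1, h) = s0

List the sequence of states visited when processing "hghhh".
read 'h': s0 → s1
  read 'g': s1 → s1
  read 'h': s1 → s0
  read 'h': s0 → s1
  read 'h': s1 → s0
s0 -> s1 -> s1 -> s0 -> s1 -> s0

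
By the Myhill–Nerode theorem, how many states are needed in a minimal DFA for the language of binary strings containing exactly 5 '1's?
By Myhill–Nerode, count the distinguishable equivalence classes: 7 classes — having seen 0, 1, …, 5, or >5 copies of '1'; the count-5 class is the only accepting one and >5 is dead.
7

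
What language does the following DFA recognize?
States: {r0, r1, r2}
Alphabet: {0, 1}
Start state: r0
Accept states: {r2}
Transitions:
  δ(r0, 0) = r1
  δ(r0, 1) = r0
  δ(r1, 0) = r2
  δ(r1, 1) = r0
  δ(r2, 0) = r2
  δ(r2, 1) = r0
Testing a few strings:
  '100' → accept
  '1' → reject
  '110' → reject
  '01' → reject
State roles: r0=last symbol not 0; r1=one trailing 0; r2=two trailing 0's
All binary strings ending with 00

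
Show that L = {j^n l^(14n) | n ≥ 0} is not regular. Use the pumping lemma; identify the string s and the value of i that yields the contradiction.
Assume L is regular with pumping length p. Idea: pumping the j-block breaks the 1:14 ratio.
Choose s = j^p l^(14p) (length 15p ≥ p). By the pumping lemma, s = xyz with |xy| ≤ p, |y| > 0, so y = j^k with k ≥ 1. Then xy²z = j^(p+k) l^(14p). For this to be in L we would need 14p = 14(p+k), i.e. 14k = 0, contradicting k ≥ 1. So xy²z ∉ L.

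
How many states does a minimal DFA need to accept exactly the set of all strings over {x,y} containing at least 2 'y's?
By Myhill–Nerode, count the distinguishable equivalence classes: 3 classes — having seen 0, 1, or ≥2 copies of 'y'; any two classes i < j (j ≤ 2) are distinguished by the string y^(2−j), which takes class j to 2 copies (accepted) but leaves class i below 2 (rejected).
3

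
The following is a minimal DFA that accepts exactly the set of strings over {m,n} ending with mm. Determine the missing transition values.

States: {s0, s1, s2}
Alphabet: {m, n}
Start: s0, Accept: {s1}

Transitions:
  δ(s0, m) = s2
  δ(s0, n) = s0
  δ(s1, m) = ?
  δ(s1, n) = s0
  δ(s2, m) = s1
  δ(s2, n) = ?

From the language and accept set, identify what each state tracks — s0: last symbol not m; s1: two trailing m's; s2: one trailing m.
Each missing δ(q, a) is the state matching the new tracked value after reading a.
δ(s1, m) = s1; δ(s2, n) = s0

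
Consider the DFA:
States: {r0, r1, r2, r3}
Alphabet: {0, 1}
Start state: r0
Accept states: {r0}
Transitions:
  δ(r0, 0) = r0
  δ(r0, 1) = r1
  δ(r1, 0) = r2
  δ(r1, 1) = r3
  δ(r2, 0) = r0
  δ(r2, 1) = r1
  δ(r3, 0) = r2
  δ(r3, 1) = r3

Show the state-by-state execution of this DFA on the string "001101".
read '0': r0 → r0
  read '0': r0 → r0
  read '1': r0 → r1
  read '1': r1 → r3
  read '0': r3 → r2
  read '1': r2 → r1
r0 -> r0 -> r0 -> r1 -> r3 -> r2 -> r1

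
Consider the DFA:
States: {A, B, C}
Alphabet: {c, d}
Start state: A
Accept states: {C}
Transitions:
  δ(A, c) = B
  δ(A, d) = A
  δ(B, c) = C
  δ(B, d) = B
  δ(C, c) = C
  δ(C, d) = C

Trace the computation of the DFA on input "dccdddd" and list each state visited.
read 'd': A → A
  read 'c': A → B
  read 'c': B → C
  read 'd': C → C
  read 'd': C → C
  read 'd': C → C
  read 'd': C → C
A -> A -> B -> C -> C -> C -> C -> C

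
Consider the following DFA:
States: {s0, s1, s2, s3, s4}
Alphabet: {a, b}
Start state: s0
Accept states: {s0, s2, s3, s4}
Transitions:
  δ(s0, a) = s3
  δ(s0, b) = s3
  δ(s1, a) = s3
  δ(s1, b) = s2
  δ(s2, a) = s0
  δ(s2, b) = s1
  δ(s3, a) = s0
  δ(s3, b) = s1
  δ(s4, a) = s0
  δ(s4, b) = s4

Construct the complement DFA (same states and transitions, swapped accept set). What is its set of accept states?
Complement accept states = All states \ Original accept states
= {s0, s1, s2, s3, s4} \ {s0, s2, s3, s4}
{s1}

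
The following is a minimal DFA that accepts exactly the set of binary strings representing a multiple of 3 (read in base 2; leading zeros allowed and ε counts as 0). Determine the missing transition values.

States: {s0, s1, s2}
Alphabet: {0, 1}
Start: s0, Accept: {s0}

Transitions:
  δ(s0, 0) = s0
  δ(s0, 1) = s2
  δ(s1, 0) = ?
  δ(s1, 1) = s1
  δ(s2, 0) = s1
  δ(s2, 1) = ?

From the language and accept set, identify what each state tracks — s0: value ≡ 0 (mod 3); s1: value ≡ 2 (mod 3); s2: value ≡ 1 (mod 3).
Each missing δ(q, a) is the state matching the new tracked value after reading a.
δ(s1, 0) = s2; δ(s2, 1) = s0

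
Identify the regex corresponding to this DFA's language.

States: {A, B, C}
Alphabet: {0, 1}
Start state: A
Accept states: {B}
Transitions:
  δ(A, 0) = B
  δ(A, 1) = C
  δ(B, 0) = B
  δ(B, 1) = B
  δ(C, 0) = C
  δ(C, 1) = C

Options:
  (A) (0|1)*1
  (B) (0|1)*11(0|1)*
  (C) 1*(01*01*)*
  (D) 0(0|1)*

Check each option against the DFA on short strings; one disagreement eliminates an option:
  (A) (0|1)*1: on '0' the DFA goes A → B and accepts (B ∈ Accept), but the regex does not match it → eliminate
  (B) (0|1)*11(0|1)*: on '0' the DFA goes A → B and accepts (B ∈ Accept), but the regex does not match it → eliminate
  (C) 1*(01*01*)*: on ε the DFA stays in A and rejects (A ∉ Accept), but the regex matches it → eliminate
  (D) 0(0|1)*: agrees with the DFA on every string of length ≤ 6
Only (D) is consistent with the DFA.
(D) 0(0|1)*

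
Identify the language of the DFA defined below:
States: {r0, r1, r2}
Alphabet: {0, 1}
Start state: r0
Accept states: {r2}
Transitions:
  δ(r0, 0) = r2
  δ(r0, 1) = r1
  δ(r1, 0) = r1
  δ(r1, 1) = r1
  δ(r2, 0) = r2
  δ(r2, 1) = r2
Testing a few strings:
  '1' → reject
  '11' → reject
  '0' → accept
  '001' → accept
State roles: r0=no input read; r1=started with 1 (dead); r2=started with 0
All binary strings starting with 0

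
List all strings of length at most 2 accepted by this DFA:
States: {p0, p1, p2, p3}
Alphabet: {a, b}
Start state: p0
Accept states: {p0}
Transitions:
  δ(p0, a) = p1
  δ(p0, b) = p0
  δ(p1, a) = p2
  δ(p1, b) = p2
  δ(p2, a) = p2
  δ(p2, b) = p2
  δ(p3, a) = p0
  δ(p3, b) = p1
ε, b, bb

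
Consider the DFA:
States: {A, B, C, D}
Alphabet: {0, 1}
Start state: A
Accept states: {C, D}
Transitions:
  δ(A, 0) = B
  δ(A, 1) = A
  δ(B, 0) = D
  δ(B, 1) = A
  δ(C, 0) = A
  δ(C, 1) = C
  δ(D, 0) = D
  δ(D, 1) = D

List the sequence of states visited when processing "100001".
read '1': A → A
  read '0': A → B
  read '0': B → D
  read '0': D → D
  read '0': D → D
  read '1': D → D
A -> A -> B -> D -> D -> D -> D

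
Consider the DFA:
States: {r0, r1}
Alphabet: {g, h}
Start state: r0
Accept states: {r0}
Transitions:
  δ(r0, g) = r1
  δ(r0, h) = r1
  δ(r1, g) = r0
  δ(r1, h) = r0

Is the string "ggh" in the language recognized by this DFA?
Processing string "ggh":
  r0 --g--> r1
  r1 --g--> r0
  r0 --h--> r1
Final state: r1
Accept states: {r0}
No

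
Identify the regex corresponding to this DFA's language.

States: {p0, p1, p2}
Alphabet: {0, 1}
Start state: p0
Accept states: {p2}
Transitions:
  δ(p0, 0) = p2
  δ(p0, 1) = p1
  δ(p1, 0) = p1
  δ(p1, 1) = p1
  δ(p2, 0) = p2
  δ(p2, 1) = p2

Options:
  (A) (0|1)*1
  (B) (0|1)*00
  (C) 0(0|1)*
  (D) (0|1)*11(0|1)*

Check each option against the DFA on short strings; one disagreement eliminates an option:
  (A) (0|1)*1: on '0' the DFA goes p0 → p2 and accepts (p2 ∈ Accept), but the regex does not match it → eliminate
  (B) (0|1)*00: on '0' the DFA goes p0 → p2 and accepts (p2 ∈ Accept), but the regex does not match it → eliminate
  (C) 0(0|1)*: agrees with the DFA on every string of length ≤ 6
  (D) (0|1)*11(0|1)*: on '0' the DFA goes p0 → p2 and accepts (p2 ∈ Accept), but the regex does not match it → eliminate
Only (C) is consistent with the DFA.
(C) 0(0|1)*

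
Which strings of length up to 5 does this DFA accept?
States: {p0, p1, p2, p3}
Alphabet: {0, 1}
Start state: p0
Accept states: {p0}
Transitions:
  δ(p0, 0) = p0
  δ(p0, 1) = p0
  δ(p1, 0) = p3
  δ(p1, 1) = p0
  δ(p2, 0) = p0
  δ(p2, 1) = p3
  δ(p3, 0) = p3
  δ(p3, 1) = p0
ε, 0, 1, 00, 01, 10, 11, 000, 001, 010, 011, 100, 101, 110, 111, 0000, 0001, 0010, 0011, 0100, 0101, 0110, 0111, 1000, 1001, 1010, 1011, 1100, 1101, 1110, 1111, 00000, 00001, 00010, 00011, 00100, 00101, 00110, 00111, 01000, 01001, 01010, 01011, 01100, 01101, 01110, 01111, 10000, 10001, 10010, 10011, 10100, 10101, 10110, 10111, 11000, 11001, 11010, 11011, 11100, 11101, 11110, 11111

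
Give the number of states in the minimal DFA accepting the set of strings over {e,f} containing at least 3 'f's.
By Myhill–Nerode, count the distinguishable equivalence classes: 4 classes — having seen 0, 1, 2, or ≥3 copies of 'f'; any two classes i < j (j ≤ 3) are distinguished by the string f^(3−j), which takes class j to 3 copies (accepted) but leaves class i below 3 (rejected).
4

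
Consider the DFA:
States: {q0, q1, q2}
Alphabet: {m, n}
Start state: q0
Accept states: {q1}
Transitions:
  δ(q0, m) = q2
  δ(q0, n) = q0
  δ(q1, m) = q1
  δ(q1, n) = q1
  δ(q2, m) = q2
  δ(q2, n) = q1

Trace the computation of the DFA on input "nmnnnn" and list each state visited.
read 'n': q0 → q0
  read 'm': q0 → q2
  read 'n': q2 → q1
  read 'n': q1 → q1
  read 'n': q1 → q1
  read 'n': q1 → q1
q0 -> q0 -> q2 -> q1 -> q1 -> q1 -> q1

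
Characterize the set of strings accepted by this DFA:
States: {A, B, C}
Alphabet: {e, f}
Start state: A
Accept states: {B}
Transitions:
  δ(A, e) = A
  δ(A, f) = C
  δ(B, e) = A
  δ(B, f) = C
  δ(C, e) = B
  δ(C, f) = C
Testing a few strings:
  'fef' → reject
  'effe' → accept
  'e' → reject
  'f' → reject
State roles: A=no suffix match; B=suffix is fe; C=one trailing f
All strings over {e,f} ending with fe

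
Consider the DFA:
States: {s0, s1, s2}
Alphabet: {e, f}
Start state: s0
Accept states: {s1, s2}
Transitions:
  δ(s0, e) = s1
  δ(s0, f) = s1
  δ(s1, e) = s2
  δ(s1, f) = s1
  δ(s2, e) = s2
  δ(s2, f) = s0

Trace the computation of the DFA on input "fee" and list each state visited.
read 'f': s0 → s1
  read 'e': s1 → s2
  read 'e': s2 → s2
s0 -> s1 -> s2 -> s2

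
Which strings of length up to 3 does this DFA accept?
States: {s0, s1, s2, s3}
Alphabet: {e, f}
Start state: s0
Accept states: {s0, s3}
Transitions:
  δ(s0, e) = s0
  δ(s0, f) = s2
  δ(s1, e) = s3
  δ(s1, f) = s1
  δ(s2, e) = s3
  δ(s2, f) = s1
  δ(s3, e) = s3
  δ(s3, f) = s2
ε, e, ee, fe, eee, efe, fee, ffe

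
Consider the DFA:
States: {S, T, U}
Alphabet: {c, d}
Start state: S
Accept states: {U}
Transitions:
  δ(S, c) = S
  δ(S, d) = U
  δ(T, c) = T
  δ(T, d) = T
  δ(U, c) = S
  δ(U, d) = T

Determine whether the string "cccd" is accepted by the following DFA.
Processing string "cccd":
  S --c--> S
  S --c--> S
  S --c--> S
  S --d--> U
Final state: U
Accept states: {U}
Yes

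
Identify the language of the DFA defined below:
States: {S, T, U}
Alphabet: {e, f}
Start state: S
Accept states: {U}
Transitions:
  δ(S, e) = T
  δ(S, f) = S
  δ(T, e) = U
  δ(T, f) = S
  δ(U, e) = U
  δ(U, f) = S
Testing a few strings:
  'f' → reject
  'efff' → reject
  'fe' → reject
  'ffef' → reject
State roles: S=last symbol not e; T=one trailing e; U=two trailing e's
All strings over {e,f} ending with ee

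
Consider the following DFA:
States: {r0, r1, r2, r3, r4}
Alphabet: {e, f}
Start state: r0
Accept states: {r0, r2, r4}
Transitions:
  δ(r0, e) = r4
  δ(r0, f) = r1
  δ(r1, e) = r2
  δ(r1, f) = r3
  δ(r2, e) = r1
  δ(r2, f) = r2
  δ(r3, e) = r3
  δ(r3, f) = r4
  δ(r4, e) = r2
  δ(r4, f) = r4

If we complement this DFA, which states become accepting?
Complement accept states = All states \ Original accept states
= {r0, r1, r2, r3, r4} \ {r0, r2, r4}
{r1, r3}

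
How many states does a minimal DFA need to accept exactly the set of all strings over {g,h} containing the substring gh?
By Myhill–Nerode, count the distinguishable equivalence classes: three classes — no g yet / g seen but no gh / gh seen.
3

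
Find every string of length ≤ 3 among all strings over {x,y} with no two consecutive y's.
ε, x, y, xx, xy, yx, xxx, xxy, xyx, yxx, yxy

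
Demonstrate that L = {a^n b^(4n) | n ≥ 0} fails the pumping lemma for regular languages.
Assume L is regular with pumping length p. Idea: pumping the a-block breaks the 1:4 ratio.
Choose s = a^p b^(4p) (length 5p ≥ p). By the pumping lemma, s = xyz with |xy| ≤ p, |y| > 0, so y = a^k with k ≥ 1. Then xy²z = a^(p+k) b^(4p). For this to be in L we would need 4p = 4(p+k), i.e. 4k = 0, contradicting k ≥ 1. So xy²z ∉ L.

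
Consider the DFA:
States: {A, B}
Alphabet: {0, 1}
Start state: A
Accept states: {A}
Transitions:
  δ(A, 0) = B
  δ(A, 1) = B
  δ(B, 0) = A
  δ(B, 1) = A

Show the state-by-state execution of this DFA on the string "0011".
read '0': A → B
  read '0': B → A
  read '1': A → B
  read '1': B → A
A -> B -> A -> B -> A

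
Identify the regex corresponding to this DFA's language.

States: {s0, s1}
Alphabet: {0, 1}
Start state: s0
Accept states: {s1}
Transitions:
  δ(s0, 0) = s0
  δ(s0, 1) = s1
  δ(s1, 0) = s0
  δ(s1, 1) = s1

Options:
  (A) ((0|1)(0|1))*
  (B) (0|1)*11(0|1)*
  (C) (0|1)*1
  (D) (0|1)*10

Check each option against the DFA on short strings; one disagreement eliminates an option:
  (A) ((0|1)(0|1))*: on ε the DFA stays in s0 and rejects (s0 ∉ Accept), but the regex matches it → eliminate
  (B) (0|1)*11(0|1)*: on '1' the DFA goes s0 → s1 and accepts (s1 ∈ Accept), but the regex does not match it → eliminate
  (C) (0|1)*1: agrees with the DFA on every string of length ≤ 6
  (D) (0|1)*10: on '1' the DFA goes s0 → s1 and accepts (s1 ∈ Accept), but the regex does not match it → eliminate
Only (C) is consistent with the DFA.
(C) (0|1)*1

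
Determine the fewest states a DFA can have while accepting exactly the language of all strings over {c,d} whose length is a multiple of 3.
By Myhill–Nerode, count the distinguishable equivalence classes: three classes — length mod 3.
3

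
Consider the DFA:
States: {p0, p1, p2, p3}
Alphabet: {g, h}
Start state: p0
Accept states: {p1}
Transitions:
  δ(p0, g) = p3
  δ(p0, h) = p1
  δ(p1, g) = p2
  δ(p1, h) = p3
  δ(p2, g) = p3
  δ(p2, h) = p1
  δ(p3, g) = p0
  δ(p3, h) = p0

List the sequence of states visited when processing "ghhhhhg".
read 'g': p0 → p3
  read 'h': p3 → p0
  read 'h': p0 → p1
  read 'h': p1 → p3
  read 'h': p3 → p0
  read 'h': p0 → p1
  read 'g': p1 → p2
p0 -> p3 -> p0 -> p1 -> p3 -> p0 -> p1 -> p2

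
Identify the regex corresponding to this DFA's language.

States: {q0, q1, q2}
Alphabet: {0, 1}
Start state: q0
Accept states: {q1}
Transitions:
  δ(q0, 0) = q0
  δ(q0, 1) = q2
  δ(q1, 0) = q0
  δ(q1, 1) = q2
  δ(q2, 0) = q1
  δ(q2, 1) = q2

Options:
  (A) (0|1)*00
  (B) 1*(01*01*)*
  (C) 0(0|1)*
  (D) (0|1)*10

Check each option against the DFA on short strings; one disagreement eliminates an option:
  (A) (0|1)*00: on '00' the DFA goes q0 → q0 → q0 and rejects (q0 ∉ Accept), but the regex matches it → eliminate
  (B) 1*(01*01*)*: on ε the DFA stays in q0 and rejects (q0 ∉ Accept), but the regex matches it → eliminate
  (C) 0(0|1)*: on '0' the DFA goes q0 → q0 and rejects (q0 ∉ Accept), but the regex matches it → eliminate
  (D) (0|1)*10: agrees with the DFA on every string of length ≤ 6
Only (D) is consistent with the DFA.
(D) (0|1)*10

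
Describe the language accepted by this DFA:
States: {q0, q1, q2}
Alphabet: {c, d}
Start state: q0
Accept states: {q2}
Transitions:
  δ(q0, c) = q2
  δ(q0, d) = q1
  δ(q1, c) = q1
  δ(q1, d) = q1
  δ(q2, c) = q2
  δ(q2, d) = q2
Testing a few strings:
  'c' → accept
  'dcd' → reject
  'd' → reject
  'cc' → accept
State roles: q0=no input read; q1=started with d (dead); q2=started with c
All strings over {c,d} starting with c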